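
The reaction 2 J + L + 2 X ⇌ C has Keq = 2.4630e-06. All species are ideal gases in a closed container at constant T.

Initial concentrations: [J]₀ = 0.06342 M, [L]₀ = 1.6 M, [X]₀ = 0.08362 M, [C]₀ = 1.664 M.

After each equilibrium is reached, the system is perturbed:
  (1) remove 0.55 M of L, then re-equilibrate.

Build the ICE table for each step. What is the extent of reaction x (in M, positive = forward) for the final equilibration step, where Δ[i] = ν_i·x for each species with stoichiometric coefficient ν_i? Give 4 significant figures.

x = -1.8045e-04 M

Q₀ = 3.6979e+04 vs Keq = 2.4630e-06 ⇒ Q>K, reverse
Step 1:
                  J         L         X         C
  init      0.06342       1.6   0.08362     1.664
  Δ           3.326     1.663     3.326    -1.663
  eq          3.389     3.263     3.409  0.001073
  solve Keq expr → x = -1.663; check Q = 2.4630e-06
Then remove 0.55 M of L.
Step 2:
                  J         L         X         C
  init        3.389     2.713     3.409  0.001073
  Δ       3.6090e-04 1.8045e-04 3.6090e-04 -1.8045e-04
  eq           3.39     2.713      3.41 8.9270e-04
  solve Keq expr → x = -1.8045e-04; check Q = 2.4630e-06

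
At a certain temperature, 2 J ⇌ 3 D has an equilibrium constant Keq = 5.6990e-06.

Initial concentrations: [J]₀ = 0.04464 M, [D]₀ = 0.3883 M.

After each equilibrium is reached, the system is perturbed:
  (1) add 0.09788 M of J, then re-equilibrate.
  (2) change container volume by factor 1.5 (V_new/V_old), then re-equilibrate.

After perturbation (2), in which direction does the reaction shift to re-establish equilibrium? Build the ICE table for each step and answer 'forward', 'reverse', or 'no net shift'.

Direction: forward

Q₀ = 29.38 vs Keq = 5.6990e-06 ⇒ Q>K, reverse
Step 1:
                   J          D
  Initial    0.04464     0.3883
  Change      0.2536    -0.3803
  Equil       0.2982   0.007973
  solve Keq expr → x = -0.1268; check Q = 5.6990e-06
Then add 0.09788 M of J.
Step 2:
                   J          D
  Initial     0.3961   0.007973
  Change   -0.001095   0.001643
  Equil        0.395   0.009616
  solve Keq expr → x = 5.4772e-04; check Q = 5.6990e-06
Then change container volume by factor 1.5 (V_new/V_old).
Step 3:
                   J          D
  Initial     0.2633    0.00641
  Change  -6.1089e-04 9.1633e-04
  Equil       0.2627   0.007327
  solve Keq expr → x = 3.0544e-04; check Q = 5.6990e-06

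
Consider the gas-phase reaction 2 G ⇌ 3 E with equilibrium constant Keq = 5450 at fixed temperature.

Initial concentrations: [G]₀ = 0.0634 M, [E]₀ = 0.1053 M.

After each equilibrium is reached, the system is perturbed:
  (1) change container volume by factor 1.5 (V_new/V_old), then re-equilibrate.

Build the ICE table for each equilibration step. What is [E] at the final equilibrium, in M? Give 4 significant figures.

[E]_eq = 0.1326 M

Q₀ = 0.2905 vs Keq = 5450 ⇒ Q<K, forward
Step 1:
                    G           E
  Initial      0.0634      0.1053
  Change      -0.0622      0.0933
  Equil      0.001199      0.1986
  solve Keq expr → x = 0.0311; check Q = 5450
Then change container volume by factor 1.5 (V_new/V_old).
Step 2:
                    G           E
  Initial  7.9925e-04      0.1324
  Change  -1.4506e-04  2.1758e-04
  Equil    6.5420e-04      0.1326
  solve Keq expr → x = 7.2528e-05; check Q = 5450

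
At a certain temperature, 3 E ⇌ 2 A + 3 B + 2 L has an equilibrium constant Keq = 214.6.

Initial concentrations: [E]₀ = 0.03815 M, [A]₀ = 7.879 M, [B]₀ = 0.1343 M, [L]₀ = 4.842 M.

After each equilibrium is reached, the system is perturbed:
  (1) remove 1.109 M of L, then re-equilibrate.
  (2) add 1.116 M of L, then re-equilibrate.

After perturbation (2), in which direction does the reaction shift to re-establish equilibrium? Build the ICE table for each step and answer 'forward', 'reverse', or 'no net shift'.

Direction: reverse

Q₀ = 6.3495e+04 vs Keq = 214.6 ⇒ Q>K, reverse
Step 1:
                    E           A           B           L
  Initial     0.03815       7.879      0.1343       4.842
  Change      0.07426     -0.0495    -0.07426     -0.0495
  Equil        0.1124       7.829     0.06004       4.792
  solve Keq expr → x = -0.02475; check Q = 214.6
Then remove 1.109 M of L.
Step 2:
                    E           A           B           L
  Initial      0.1124       7.829     0.06004       3.683
  Change    -0.006986    0.004657    0.006986    0.004657
  Equil        0.1054       7.834     0.06703       3.688
  solve Keq expr → x = 0.002329; check Q = 214.6
Then add 1.116 M of L.
Step 3:
                    E           A           B           L
  Initial      0.1054       7.834     0.06703       4.804
  Change     0.007024   -0.004682   -0.007024   -0.004682
  Equil        0.1124       7.829     0.06001       4.799
  solve Keq expr → x = -0.002341; check Q = 214.6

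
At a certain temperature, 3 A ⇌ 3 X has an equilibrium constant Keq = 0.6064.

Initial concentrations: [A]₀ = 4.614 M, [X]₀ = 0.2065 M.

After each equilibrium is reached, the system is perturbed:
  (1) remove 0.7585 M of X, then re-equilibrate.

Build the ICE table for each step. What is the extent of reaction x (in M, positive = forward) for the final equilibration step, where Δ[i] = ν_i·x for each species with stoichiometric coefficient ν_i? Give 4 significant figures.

Q₀ = 8.9645e-05 vs Keq = 0.6064 ⇒ Q<K, forward
Step 1:
                   A          X
  I            4.614     0.2065
  C           -2.003      2.003
  E            2.611       2.21
  solve Keq expr → x = 0.6678; check Q = 0.6064
Then remove 0.7585 M of X.
Step 2:
                   A          X
  I            2.611      1.451
  C          -0.4108     0.4108
  E              2.2      1.862
  solve Keq expr → x = 0.1369; check Q = 0.6064

x = 0.1369 M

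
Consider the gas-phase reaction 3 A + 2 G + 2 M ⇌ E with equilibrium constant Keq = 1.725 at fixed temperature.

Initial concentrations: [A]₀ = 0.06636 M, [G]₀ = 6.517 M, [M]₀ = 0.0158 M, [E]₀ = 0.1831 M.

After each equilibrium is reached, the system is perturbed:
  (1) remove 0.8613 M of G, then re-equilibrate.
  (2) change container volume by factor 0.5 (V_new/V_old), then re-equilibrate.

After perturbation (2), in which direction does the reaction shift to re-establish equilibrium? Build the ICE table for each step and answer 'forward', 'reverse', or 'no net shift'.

Q₀ = 5.9096e+04 vs Keq = 1.725 ⇒ Q>K, reverse
Step 1:
                  A         G         M         E
  Initial   0.06636     6.517    0.0158    0.1831
  Change     0.2602    0.1735    0.1735  -0.08674
  Equil      0.3266      6.69    0.1893   0.09636
  solve Keq expr → x = -0.08674; check Q = 1.725
Then remove 0.8613 M of G.
Step 2:
                  A         G         M         E
  Initial    0.3266     5.829    0.1893   0.09636
  Change    0.01403  0.009354  0.009354 -0.004677
  Equil      0.3406     5.839    0.1986   0.09168
  solve Keq expr → x = -0.004677; check Q = 1.725
Then change container volume by factor 0.5 (V_new/V_old).
Step 3:
                  A         G         M         E
  Initial    0.6812     11.68    0.3973    0.1834
  Change    -0.3329   -0.2219   -0.2219     0.111
  Equil      0.3484     11.46    0.1754    0.2943
  solve Keq expr → x = 0.111; check Q = 1.725

Direction: forward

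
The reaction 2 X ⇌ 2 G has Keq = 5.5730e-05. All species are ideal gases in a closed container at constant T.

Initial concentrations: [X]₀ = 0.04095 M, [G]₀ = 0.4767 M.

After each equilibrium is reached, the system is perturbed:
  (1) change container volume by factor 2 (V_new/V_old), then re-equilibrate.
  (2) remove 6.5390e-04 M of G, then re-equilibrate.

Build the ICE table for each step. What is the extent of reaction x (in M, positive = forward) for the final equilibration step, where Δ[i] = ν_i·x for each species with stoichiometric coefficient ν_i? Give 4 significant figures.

Q₀ = 135.5 vs Keq = 5.5730e-05 ⇒ Q>K, reverse
Step 1:
                   X          G
  I          0.04095     0.4767
  C           0.4729    -0.4729
  E           0.5138   0.003836
  solve Keq expr → x = -0.2364; check Q = 5.5730e-05
Then change container volume by factor 2 (V_new/V_old).
Step 2:
                   X          G
  I           0.2569   0.001918
  C                0          0
  E           0.2569   0.001918
  solve Keq expr → x = 0; check Q = 5.5730e-05
Then remove 6.5390e-04 M of G.
Step 3:
                   X          G
  I           0.2569   0.001264
  C       -6.4905e-04 6.4905e-04
  E           0.2563   0.001913
  solve Keq expr → x = 3.2453e-04; check Q = 5.5730e-05

x = 3.2453e-04 M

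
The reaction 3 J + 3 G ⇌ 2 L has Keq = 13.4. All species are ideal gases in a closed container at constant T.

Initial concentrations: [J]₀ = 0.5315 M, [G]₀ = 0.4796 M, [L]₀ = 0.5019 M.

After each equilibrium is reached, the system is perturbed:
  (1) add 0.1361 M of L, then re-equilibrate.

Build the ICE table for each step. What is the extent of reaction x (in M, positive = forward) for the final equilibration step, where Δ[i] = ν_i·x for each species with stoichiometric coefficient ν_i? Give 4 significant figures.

Q₀ = 15.21 vs Keq = 13.4 ⇒ Q>K, reverse
Step 1:
                   J          G          L
  Initial     0.5315     0.4796     0.5019
  Change     0.00875    0.00875  -0.005833
  Equil       0.5402     0.4883     0.4961
  solve Keq expr → x = -0.002917; check Q = 13.4
Then add 0.1361 M of L.
Step 2:
                   J          G          L
  Initial     0.5402     0.4883     0.6322
  Change     0.03604    0.03604   -0.02403
  Equil       0.5763     0.5244     0.6081
  solve Keq expr → x = -0.01201; check Q = 13.4

x = -0.01201 M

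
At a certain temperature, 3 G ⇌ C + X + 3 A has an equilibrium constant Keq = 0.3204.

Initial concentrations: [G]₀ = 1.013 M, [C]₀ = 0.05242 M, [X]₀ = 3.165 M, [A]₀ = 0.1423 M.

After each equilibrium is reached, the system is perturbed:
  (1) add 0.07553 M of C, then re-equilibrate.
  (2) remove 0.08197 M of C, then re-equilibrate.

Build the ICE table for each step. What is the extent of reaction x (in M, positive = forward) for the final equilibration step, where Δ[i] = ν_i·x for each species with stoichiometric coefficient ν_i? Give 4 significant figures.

x = 0.0108 M

Q₀ = 4.5989e-04 vs Keq = 0.3204 ⇒ Q<K, forward
Step 1:
                  G         C         X         A
  I           1.013   0.05242     3.165    0.1423
  C         -0.3773    0.1258    0.1258    0.3773
  E          0.6357    0.1782     3.291    0.5196
  solve Keq expr → x = 0.1258; check Q = 0.3204
Then add 0.07553 M of C.
Step 2:
                  G         C         X         A
  I          0.6357    0.2537     3.291    0.5196
  C         0.02945 -0.009817 -0.009817  -0.02945
  E          0.6651    0.2439     3.281    0.4902
  solve Keq expr → x = -0.009817; check Q = 0.3204
Then remove 0.08197 M of C.
Step 3:
                  G         C         X         A
  I          0.6651    0.1619     3.281    0.4902
  C        -0.03239    0.0108    0.0108   0.03239
  E          0.6327    0.1727     3.292    0.5226
  solve Keq expr → x = 0.0108; check Q = 0.3204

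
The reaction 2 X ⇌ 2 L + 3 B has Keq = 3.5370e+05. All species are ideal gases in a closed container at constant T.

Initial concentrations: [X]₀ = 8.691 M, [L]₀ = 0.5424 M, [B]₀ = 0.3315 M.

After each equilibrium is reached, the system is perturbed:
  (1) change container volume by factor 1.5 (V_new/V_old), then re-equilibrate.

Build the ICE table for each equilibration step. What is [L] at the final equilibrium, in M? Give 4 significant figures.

[L]_eq = 5.908 M

Q₀ = 1.4189e-04 vs Keq = 3.5370e+05 ⇒ Q<K, forward
Step 1:
                    X           L           B
  init          8.691      0.5424      0.3315
  Δ            -8.058       8.058       12.09
  eq           0.6329       8.601       12.42
  solve Keq expr → x = 4.029; check Q = 3.5370e+05
Then change container volume by factor 1.5 (V_new/V_old).
Step 2:
                    X           L           B
  init         0.4219       5.734       8.279
  Δ            -0.174       0.174       0.261
  eq           0.2479       5.908        8.54
  solve Keq expr → x = 0.087; check Q = 3.5370e+05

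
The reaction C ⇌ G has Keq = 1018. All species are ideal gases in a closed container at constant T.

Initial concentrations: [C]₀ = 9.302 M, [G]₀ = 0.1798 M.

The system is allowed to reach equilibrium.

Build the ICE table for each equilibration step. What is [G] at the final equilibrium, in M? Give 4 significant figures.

[G]_eq = 9.472 M

Q₀ = 0.01933 vs Keq = 1018 ⇒ Q<K, forward
Step 1:
                  C         G
  Initial     9.302    0.1798
  Change     -9.293     9.293
  Equil    0.009305     9.472
  solve Keq expr → x = 9.293; check Q = 1018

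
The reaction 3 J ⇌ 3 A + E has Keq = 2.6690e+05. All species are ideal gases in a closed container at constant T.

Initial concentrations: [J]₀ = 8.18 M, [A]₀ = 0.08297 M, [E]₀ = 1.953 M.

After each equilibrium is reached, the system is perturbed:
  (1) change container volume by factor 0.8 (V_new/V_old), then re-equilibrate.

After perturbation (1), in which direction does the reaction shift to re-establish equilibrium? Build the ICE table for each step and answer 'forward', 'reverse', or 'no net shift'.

Direction: reverse

Q₀ = 2.0380e-06 vs Keq = 2.6690e+05 ⇒ Q<K, forward
Step 1:
                   J          A          E
  I             8.18    0.08297      1.953
  C           -7.972      7.972      2.657
  E           0.2082      8.055       4.61
  solve Keq expr → x = 2.657; check Q = 2.6690e+05
Then change container volume by factor 0.8 (V_new/V_old).
Step 2:
                   J          A          E
  I           0.2603      10.07      5.763
  C          0.01945   -0.01945  -0.006484
  E           0.2797      10.05      5.756
  solve Keq expr → x = -0.006484; check Q = 2.6690e+05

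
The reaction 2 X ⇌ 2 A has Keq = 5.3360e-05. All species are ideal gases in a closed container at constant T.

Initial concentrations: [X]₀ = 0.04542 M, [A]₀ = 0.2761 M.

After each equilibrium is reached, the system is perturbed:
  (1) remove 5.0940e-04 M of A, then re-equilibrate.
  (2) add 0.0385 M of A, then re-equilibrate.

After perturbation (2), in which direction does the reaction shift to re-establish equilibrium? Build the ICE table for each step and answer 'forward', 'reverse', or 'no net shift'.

Q₀ = 36.95 vs Keq = 5.3360e-05 ⇒ Q>K, reverse
Step 1:
                   X          A
  I          0.04542     0.2761
  C           0.2738    -0.2738
  E           0.3192   0.002332
  solve Keq expr → x = -0.1369; check Q = 5.3360e-05
Then remove 5.0940e-04 M of A.
Step 2:
                   X          A
  I           0.3192   0.001822
  C       -5.0571e-04 5.0571e-04
  E           0.3187   0.002328
  solve Keq expr → x = 2.5285e-04; check Q = 5.3360e-05
Then add 0.0385 M of A.
Step 3:
                   X          A
  I           0.3187    0.04083
  C          0.03822   -0.03822
  E           0.3569   0.002607
  solve Keq expr → x = -0.01911; check Q = 5.3360e-05

Direction: reverse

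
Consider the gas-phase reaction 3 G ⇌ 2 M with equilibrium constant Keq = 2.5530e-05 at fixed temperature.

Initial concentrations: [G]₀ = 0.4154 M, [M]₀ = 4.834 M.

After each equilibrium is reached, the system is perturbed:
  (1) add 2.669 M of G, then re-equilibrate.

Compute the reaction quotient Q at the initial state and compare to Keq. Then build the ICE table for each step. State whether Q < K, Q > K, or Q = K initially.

Q₀ = 326 vs Keq = 2.5530e-05 ⇒ Q>K, reverse
Step 1:
                   G          M
  Initial     0.4154      4.834
  Change       7.095      -4.73
  Equil         7.51      0.104
  solve Keq expr → x = -2.365; check Q = 2.5530e-05
Then add 2.669 M of G.
Step 2:
                   G          M
  Initial      10.18      0.104
  Change    -0.08701      0.058
  Equil        10.09      0.162
  solve Keq expr → x = 0.029; check Q = 2.5530e-05

Q₀ = 326; Q > K (proceeds reverse)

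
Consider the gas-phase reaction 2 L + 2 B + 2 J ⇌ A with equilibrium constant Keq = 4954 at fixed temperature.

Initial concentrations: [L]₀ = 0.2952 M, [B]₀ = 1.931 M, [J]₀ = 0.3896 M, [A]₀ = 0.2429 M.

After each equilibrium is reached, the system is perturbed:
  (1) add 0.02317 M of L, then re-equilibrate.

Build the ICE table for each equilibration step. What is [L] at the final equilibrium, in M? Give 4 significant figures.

Q₀ = 4.925 vs Keq = 4954 ⇒ Q<K, forward
Step 1:
                   L          B          J          A
  Initial     0.2952      1.931     0.3896     0.2429
  Change     -0.2564    -0.2564    -0.2564     0.1282
  Equil       0.0388      1.675     0.1332     0.3711
  solve Keq expr → x = 0.1282; check Q = 4954
Then add 0.02317 M of L.
Step 2:
                   L          B          J          A
  Initial    0.06197      1.675     0.1332     0.3711
  Change    -0.01667   -0.01667   -0.01667   0.008336
  Equil       0.0453      1.658     0.1165     0.3794
  solve Keq expr → x = 0.008336; check Q = 4954

[L]_eq = 0.0453 M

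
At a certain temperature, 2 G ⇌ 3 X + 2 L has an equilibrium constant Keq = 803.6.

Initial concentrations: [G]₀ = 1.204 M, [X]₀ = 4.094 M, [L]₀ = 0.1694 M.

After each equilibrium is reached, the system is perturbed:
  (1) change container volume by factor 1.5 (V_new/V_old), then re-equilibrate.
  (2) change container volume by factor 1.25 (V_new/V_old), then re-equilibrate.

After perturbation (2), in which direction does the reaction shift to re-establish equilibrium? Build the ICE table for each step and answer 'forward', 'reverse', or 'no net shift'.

Direction: forward

Q₀ = 1.358 vs Keq = 803.6 ⇒ Q<K, forward
Step 1:
                   G          X          L
  I            1.204      4.094     0.1694
  C          -0.7922      1.188     0.7922
  E           0.4118      5.282     0.9616
  solve Keq expr → x = 0.3961; check Q = 803.6
Then change container volume by factor 1.5 (V_new/V_old).
Step 2:
                   G          X          L
  I           0.2745      3.522     0.6411
  C         -0.09311     0.1397    0.09311
  E           0.1814      3.661     0.7342
  solve Keq expr → x = 0.04656; check Q = 803.6
Then change container volume by factor 1.25 (V_new/V_old).
Step 3:
                   G          X          L
  I           0.1451      2.929     0.5873
  C         -0.03273     0.0491    0.03273
  E           0.1124      2.978     0.6201
  solve Keq expr → x = 0.01637; check Q = 803.6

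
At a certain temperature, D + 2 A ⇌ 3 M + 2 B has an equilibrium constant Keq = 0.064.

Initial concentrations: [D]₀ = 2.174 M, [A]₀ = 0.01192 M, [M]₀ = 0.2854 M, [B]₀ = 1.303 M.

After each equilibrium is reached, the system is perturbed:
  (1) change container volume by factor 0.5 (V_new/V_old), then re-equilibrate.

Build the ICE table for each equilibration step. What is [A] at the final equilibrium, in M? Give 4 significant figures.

Q₀ = 127.8 vs Keq = 0.064 ⇒ Q>K, reverse
Step 1:
                  D         A         M         B
  Initial     2.174   0.01192    0.2854     1.303
  Change    0.05641    0.1128   -0.1692   -0.1128
  Equil        2.23    0.1247    0.1162      1.19
  solve Keq expr → x = -0.05641; check Q = 0.064
Then change container volume by factor 0.5 (V_new/V_old).
Step 2:
                  D         A         M         B
  Initial     4.461    0.2495    0.2323      2.38
  Change    0.02224   0.04448  -0.06672  -0.04448
  Equil       4.483     0.294    0.1656     2.336
  solve Keq expr → x = -0.02224; check Q = 0.064

[A]_eq = 0.294 M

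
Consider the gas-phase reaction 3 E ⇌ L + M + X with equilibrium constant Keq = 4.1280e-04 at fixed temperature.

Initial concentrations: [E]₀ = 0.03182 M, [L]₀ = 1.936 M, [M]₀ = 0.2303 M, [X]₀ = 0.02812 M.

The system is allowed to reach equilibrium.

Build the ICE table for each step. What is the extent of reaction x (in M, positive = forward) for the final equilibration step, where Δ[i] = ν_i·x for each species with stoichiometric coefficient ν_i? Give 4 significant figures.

Q₀ = 389.1 vs Keq = 4.1280e-04 ⇒ Q>K, reverse
Step 1:
                  E         L         M         X
  Initial   0.03182     1.936    0.2303   0.02812
  Change    0.08435  -0.02812  -0.02812  -0.02812
  Equil      0.1162     1.908    0.2022 1.6780e-06
  solve Keq expr → x = -0.02812; check Q = 4.1280e-04

x = -0.02812 M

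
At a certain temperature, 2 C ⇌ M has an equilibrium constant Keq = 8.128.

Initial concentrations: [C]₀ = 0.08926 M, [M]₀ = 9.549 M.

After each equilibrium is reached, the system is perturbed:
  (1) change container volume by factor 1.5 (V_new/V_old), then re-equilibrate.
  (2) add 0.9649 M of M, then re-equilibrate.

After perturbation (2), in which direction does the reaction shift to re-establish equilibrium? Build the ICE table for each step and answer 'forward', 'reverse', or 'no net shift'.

Q₀ = 1199 vs Keq = 8.128 ⇒ Q>K, reverse
Step 1:
                    C           M
  Initial     0.08926       9.549
  Change       0.9668     -0.4834
  Equil         1.056       9.066
  solve Keq expr → x = -0.4834; check Q = 8.128
Then change container volume by factor 1.5 (V_new/V_old).
Step 2:
                    C           M
  Initial      0.7041       6.044
  Change       0.1528    -0.07638
  Equil        0.8568       5.967
  solve Keq expr → x = -0.07638; check Q = 8.128
Then add 0.9649 M of M.
Step 3:
                    C           M
  Initial      0.8568       6.932
  Change      0.06453    -0.03226
  Equil        0.9214         6.9
  solve Keq expr → x = -0.03226; check Q = 8.128

Direction: reverse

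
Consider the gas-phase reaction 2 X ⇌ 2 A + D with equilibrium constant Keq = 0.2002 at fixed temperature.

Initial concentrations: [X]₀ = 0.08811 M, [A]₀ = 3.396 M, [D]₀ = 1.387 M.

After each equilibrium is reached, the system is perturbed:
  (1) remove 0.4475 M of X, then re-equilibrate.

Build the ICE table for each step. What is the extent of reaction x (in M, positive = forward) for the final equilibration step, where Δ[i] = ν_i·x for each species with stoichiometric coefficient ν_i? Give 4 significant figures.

Q₀ = 2060 vs Keq = 0.2002 ⇒ Q>K, reverse
Step 1:
                    X           A           D
  init        0.08811       3.396       1.387
  Δ              1.96       -1.96     -0.9799
  eq            2.048       1.436      0.4071
  solve Keq expr → x = -0.9799; check Q = 0.2002
Then remove 0.4475 M of X.
Step 2:
                    X           A           D
  init            1.6       1.436      0.4071
  Δ            0.1235     -0.1235    -0.06176
  eq            1.724       1.313      0.3453
  solve Keq expr → x = -0.06176; check Q = 0.2002

x = -0.06176 M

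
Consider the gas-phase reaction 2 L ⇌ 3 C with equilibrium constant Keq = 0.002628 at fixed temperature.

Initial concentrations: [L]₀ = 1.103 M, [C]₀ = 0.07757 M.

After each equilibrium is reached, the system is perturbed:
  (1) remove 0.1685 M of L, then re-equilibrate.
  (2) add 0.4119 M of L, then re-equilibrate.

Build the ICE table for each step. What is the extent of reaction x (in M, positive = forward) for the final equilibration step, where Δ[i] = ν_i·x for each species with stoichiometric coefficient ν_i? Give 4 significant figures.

Q₀ = 3.8365e-04 vs Keq = 0.002628 ⇒ Q<K, forward
Step 1:
                    L           C
  init          1.103     0.07757
  Δ          -0.04388     0.06582
  eq            1.059      0.1434
  solve Keq expr → x = 0.02194; check Q = 0.002628
Then remove 0.1685 M of L.
Step 2:
                    L           C
  init         0.8906      0.1434
  Δ          0.009805    -0.01471
  eq           0.9004      0.1287
  solve Keq expr → x = -0.004902; check Q = 0.002628
Then add 0.4119 M of L.
Step 3:
                    L           C
  init          1.312      0.1287
  Δ          -0.02319     0.03478
  eq            1.289      0.1635
  solve Keq expr → x = 0.01159; check Q = 0.002628

x = 0.01159 M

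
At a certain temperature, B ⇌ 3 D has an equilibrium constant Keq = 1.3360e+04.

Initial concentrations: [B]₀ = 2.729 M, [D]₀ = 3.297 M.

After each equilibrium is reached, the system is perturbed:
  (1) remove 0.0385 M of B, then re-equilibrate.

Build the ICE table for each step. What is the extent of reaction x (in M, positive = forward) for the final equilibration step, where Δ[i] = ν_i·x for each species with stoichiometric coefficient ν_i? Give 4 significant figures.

x = -0.03554 M

Q₀ = 13.13 vs Keq = 1.3360e+04 ⇒ Q<K, forward
Step 1:
                  B         D
  I           2.729     3.297
  C          -2.625     7.874
  E          0.1043     11.17
  solve Keq expr → x = 2.625; check Q = 1.3360e+04
Then remove 0.0385 M of B.
Step 2:
                  B         D
  I         0.06584     11.17
  C         0.03554   -0.1066
  E          0.1014     11.06
  solve Keq expr → x = -0.03554; check Q = 1.3360e+04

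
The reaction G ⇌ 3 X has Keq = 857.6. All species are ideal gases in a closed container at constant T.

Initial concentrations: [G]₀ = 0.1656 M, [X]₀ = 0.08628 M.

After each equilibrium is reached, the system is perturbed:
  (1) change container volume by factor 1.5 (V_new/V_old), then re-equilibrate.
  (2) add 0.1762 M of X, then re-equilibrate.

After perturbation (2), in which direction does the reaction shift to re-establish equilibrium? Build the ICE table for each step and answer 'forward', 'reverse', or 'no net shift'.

Q₀ = 0.003879 vs Keq = 857.6 ⇒ Q<K, forward
Step 1:
                  G         X
  I          0.1656   0.08628
  C         -0.1654    0.4961
  E       2.3033e-04    0.5824
  solve Keq expr → x = 0.1654; check Q = 857.6
Then change container volume by factor 1.5 (V_new/V_old).
Step 2:
                  G         X
  I       1.5355e-04    0.3883
  C       -8.5173e-05 2.5552e-04
  E       6.8381e-05    0.3885
  solve Keq expr → x = 8.5173e-05; check Q = 857.6
Then add 0.1762 M of X.
Step 3:
                  G         X
  I       6.8381e-05    0.5647
  C       1.4114e-04 -4.2342e-04
  E       2.0952e-04    0.5643
  solve Keq expr → x = -1.4114e-04; check Q = 857.6

Direction: reverse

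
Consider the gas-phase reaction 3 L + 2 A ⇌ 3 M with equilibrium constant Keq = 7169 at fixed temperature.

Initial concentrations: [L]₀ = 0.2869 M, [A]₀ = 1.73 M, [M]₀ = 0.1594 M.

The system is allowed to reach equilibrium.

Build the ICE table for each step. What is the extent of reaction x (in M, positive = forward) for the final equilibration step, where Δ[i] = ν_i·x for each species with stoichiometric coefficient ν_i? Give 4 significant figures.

x = 0.09009 M

Q₀ = 0.0573 vs Keq = 7169 ⇒ Q<K, forward
Step 1:
                    L           A           M
  init         0.2869        1.73      0.1594
  Δ           -0.2703     -0.1802      0.2703
  eq          0.01664        1.55      0.4297
  solve Keq expr → x = 0.09009; check Q = 7169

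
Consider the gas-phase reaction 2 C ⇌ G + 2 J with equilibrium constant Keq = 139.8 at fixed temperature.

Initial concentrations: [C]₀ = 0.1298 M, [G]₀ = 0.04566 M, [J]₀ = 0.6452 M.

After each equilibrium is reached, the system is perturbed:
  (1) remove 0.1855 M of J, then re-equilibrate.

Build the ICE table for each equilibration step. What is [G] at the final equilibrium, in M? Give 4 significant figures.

[G]_eq = 0.1028 M

Q₀ = 1.128 vs Keq = 139.8 ⇒ Q<K, forward
Step 1:
                  C         G         J
  init       0.1298   0.04566    0.6452
  Δ         -0.1096   0.05478    0.1096
  eq        0.02023    0.1004    0.7548
  solve Keq expr → x = 0.05478; check Q = 139.8
Then remove 0.1855 M of J.
Step 2:
                  C         G         J
  init      0.02023    0.1004    0.5693
  Δ       -0.004669  0.002335  0.004669
  eq        0.01556    0.1028    0.5739
  solve Keq expr → x = 0.002335; check Q = 139.8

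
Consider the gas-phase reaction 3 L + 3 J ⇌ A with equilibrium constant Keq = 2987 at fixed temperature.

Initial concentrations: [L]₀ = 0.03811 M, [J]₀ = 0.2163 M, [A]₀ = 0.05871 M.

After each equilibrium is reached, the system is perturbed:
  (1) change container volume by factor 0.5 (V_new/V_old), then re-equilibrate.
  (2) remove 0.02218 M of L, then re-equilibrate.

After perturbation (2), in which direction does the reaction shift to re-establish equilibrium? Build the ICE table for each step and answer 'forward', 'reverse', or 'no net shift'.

Q₀ = 1.0482e+05 vs Keq = 2987 ⇒ Q>K, reverse
Step 1:
                  L         J         A
  I         0.03811    0.2163   0.05871
  C         0.05162   0.05162  -0.01721
  E         0.08973    0.2679    0.0415
  solve Keq expr → x = -0.01721; check Q = 2987
Then change container volume by factor 0.5 (V_new/V_old).
Step 2:
                  L         J         A
  I          0.1795    0.5358   0.08301
  C         -0.1013   -0.1013   0.03378
  E         0.07812    0.4345    0.1168
  solve Keq expr → x = 0.03378; check Q = 2987
Then remove 0.02218 M of L.
Step 3:
                  L         J         A
  I         0.05594    0.4345    0.1168
  C         0.01781   0.01781 -0.005937
  E         0.07375    0.4523    0.1109
  solve Keq expr → x = -0.005937; check Q = 2987

Direction: reverse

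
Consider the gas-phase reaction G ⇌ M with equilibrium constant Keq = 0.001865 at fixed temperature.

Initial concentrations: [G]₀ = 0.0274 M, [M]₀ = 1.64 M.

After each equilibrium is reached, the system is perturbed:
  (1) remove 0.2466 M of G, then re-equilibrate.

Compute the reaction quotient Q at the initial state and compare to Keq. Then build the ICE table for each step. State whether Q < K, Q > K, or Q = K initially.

Q₀ = 59.85; Q > K (proceeds reverse)

Q₀ = 59.85 vs Keq = 0.001865 ⇒ Q>K, reverse
Step 1:
                  G         M
  Initial    0.0274      1.64
  Change      1.637    -1.637
  Equil       1.664  0.003104
  solve Keq expr → x = -1.637; check Q = 0.001865
Then remove 0.2466 M of G.
Step 2:
                  G         M
  Initial     1.418  0.003104
  Change  4.5905e-04 -4.5905e-04
  Equil       1.418  0.002645
  solve Keq expr → x = -4.5905e-04; check Q = 0.001865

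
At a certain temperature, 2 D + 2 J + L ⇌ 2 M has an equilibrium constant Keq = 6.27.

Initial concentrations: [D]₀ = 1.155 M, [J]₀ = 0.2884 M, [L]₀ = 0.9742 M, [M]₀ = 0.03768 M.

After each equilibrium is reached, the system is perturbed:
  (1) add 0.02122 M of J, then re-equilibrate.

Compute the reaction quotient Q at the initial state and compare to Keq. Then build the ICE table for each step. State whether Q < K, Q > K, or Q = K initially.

Q₀ = 0.01313; Q < K (proceeds forward)

Q₀ = 0.01313 vs Keq = 6.27 ⇒ Q<K, forward
Step 1:
                   D          J          L          M
  I            1.155     0.2884     0.9742    0.03768
  C          -0.1887    -0.1887   -0.09434     0.1887
  E           0.9663    0.09973     0.8799     0.2264
  solve Keq expr → x = 0.09434; check Q = 6.27
Then add 0.02122 M of J.
Step 2:
                   D          J          L          M
  I           0.9663     0.1209     0.8799     0.2264
  C         -0.01341   -0.01341  -0.006706    0.01341
  E           0.9529     0.1075     0.8732     0.2398
  solve Keq expr → x = 0.006706; check Q = 6.27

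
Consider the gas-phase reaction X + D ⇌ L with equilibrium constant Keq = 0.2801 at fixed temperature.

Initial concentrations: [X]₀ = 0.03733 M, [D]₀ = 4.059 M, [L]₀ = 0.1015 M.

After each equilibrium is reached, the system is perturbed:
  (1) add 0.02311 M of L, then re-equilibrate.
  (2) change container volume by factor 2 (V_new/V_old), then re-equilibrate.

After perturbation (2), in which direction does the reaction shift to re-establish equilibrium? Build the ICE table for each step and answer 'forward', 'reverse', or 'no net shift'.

Q₀ = 0.6699 vs Keq = 0.2801 ⇒ Q>K, reverse
Step 1:
                  X         D         L
  init      0.03733     4.059    0.1015
  Δ          0.0274    0.0274   -0.0274
  eq        0.06473     4.086    0.0741
  solve Keq expr → x = -0.0274; check Q = 0.2801
Then add 0.02311 M of L.
Step 2:
                  X         D         L
  init      0.06473     4.086   0.09721
  Δ         0.01067   0.01067  -0.01067
  eq        0.07541     4.097   0.08653
  solve Keq expr → x = -0.01067; check Q = 0.2801
Then change container volume by factor 2 (V_new/V_old).
Step 3:
                  X         D         L
  init       0.0377     2.049   0.04327
  Δ         0.01362   0.01362  -0.01362
  eq        0.05132     2.062   0.02965
  solve Keq expr → x = -0.01362; check Q = 0.2801

Direction: reverse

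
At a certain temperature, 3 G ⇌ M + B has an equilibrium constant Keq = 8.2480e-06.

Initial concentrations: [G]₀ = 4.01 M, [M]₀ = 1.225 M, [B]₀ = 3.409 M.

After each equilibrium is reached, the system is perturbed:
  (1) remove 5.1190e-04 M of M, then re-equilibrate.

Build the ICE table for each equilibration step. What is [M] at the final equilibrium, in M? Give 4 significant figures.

[M]_eq = 0.001708 M

Q₀ = 0.06476 vs Keq = 8.2480e-06 ⇒ Q>K, reverse
Step 1:
                    G           M           B
  I              4.01       1.225       3.409
  C              3.67      -1.223      -1.223
  E              7.68    0.001709       2.186
  solve Keq expr → x = -1.223; check Q = 8.2480e-06
Then remove 5.1190e-04 M of M.
Step 2:
                    G           M           B
  I              7.68    0.001197       2.186
  C         -0.001531  5.1048e-04  5.1048e-04
  E             7.678    0.001708       2.186
  solve Keq expr → x = 5.1048e-04; check Q = 8.2480e-06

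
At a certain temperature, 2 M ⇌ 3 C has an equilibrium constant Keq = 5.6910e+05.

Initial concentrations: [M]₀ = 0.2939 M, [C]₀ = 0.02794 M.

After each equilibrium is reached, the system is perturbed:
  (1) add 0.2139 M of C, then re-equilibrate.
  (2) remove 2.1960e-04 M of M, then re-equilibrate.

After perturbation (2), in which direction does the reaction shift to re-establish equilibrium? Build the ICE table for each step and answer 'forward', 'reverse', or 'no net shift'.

Q₀ = 2.5251e-04 vs Keq = 5.6910e+05 ⇒ Q<K, forward
Step 1:
                    M           C
  Initial      0.2939     0.02794
  Change      -0.2935      0.4402
  Equil    4.2461e-04      0.4682
  solve Keq expr → x = 0.1467; check Q = 5.6910e+05
Then add 0.2139 M of C.
Step 2:
                    M           C
  Initial  4.2461e-04      0.6821
  Change   3.2128e-04 -4.8192e-04
  Equil    7.4589e-04      0.6816
  solve Keq expr → x = -1.6064e-04; check Q = 5.6910e+05
Then remove 2.1960e-04 M of M.
Step 3:
                    M           C
  Initial  5.2629e-04      0.6816
  Change   2.1906e-04 -3.2859e-04
  Equil    7.4535e-04      0.6812
  solve Keq expr → x = -1.0953e-04; check Q = 5.6910e+05

Direction: reverse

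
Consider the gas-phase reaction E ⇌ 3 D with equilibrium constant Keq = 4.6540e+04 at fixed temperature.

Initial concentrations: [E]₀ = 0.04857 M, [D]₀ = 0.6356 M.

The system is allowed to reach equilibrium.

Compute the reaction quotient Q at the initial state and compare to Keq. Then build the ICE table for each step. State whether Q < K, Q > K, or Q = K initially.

Q₀ = 5.287; Q < K (proceeds forward)

Q₀ = 5.287 vs Keq = 4.6540e+04 ⇒ Q<K, forward
Step 1:
                   E          D
  init       0.04857     0.6356
  Δ         -0.04856     0.1457
  eq      1.0247e-05     0.7813
  solve Keq expr → x = 0.04856; check Q = 4.6540e+04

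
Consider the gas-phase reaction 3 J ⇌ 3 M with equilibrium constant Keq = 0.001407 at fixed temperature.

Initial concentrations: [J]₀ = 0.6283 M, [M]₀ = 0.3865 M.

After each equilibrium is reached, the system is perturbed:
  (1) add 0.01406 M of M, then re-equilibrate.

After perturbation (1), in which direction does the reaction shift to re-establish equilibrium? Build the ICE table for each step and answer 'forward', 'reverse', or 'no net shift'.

Q₀ = 0.2328 vs Keq = 0.001407 ⇒ Q>K, reverse
Step 1:
                    J           M
  I            0.6283      0.3865
  C            0.2842     -0.2842
  E            0.9125      0.1023
  solve Keq expr → x = -0.09475; check Q = 0.001407
Then add 0.01406 M of M.
Step 2:
                    J           M
  I            0.9125      0.1163
  C           0.01264    -0.01264
  E            0.9252      0.1037
  solve Keq expr → x = -0.004214; check Q = 0.001407

Direction: reverse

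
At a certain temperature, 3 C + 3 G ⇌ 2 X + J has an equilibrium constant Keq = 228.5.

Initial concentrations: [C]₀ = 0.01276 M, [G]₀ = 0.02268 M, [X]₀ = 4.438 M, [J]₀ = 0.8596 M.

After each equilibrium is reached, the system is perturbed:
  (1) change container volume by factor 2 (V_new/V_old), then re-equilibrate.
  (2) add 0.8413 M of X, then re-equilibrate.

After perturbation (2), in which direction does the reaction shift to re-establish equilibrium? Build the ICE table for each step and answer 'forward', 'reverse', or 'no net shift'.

Direction: reverse

Q₀ = 6.9854e+11 vs Keq = 228.5 ⇒ Q>K, reverse
Step 1:
                    C           G           X           J
  I           0.01276     0.02268       4.438      0.8596
  C            0.5845      0.5845     -0.3897     -0.1948
  E            0.5972      0.6072       4.048      0.6648
  solve Keq expr → x = -0.1948; check Q = 228.5
Then change container volume by factor 2 (V_new/V_old).
Step 2:
                    C           G           X           J
  I            0.2986      0.3036       2.024      0.3324
  C            0.1112      0.1112    -0.07416    -0.03708
  E            0.4099      0.4148        1.95      0.2953
  solve Keq expr → x = -0.03708; check Q = 228.5
Then add 0.8413 M of X.
Step 3:
                    C           G           X           J
  I            0.4099      0.4148       2.791      0.2953
  C            0.0465      0.0465      -0.031     -0.0155
  E            0.4564      0.4613        2.76      0.2798
  solve Keq expr → x = -0.0155; check Q = 228.5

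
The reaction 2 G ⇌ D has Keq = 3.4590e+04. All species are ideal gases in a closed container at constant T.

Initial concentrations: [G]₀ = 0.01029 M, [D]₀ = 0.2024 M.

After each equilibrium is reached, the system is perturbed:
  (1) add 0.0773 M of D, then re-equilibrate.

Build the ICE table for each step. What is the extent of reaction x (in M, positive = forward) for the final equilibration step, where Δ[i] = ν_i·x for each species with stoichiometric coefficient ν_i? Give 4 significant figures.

x = -2.1006e-04 M

Q₀ = 1912 vs Keq = 3.4590e+04 ⇒ Q<K, forward
Step 1:
                    G           D
  I           0.01029      0.2024
  C         -0.007848    0.003924
  E          0.002442      0.2063
  solve Keq expr → x = 0.003924; check Q = 3.4590e+04
Then add 0.0773 M of D.
Step 2:
                    G           D
  I          0.002442      0.2836
  C        4.2013e-04 -2.1006e-04
  E          0.002862      0.2834
  solve Keq expr → x = -2.1006e-04; check Q = 3.4590e+04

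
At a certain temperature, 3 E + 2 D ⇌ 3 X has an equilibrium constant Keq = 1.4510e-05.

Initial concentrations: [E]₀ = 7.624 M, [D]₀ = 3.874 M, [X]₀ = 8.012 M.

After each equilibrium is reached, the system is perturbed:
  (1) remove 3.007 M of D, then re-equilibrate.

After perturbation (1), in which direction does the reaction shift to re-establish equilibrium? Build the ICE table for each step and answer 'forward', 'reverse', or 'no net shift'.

Q₀ = 0.07733 vs Keq = 1.4510e-05 ⇒ Q>K, reverse
Step 1:
                    E           D           X
  I             7.624       3.874       8.012
  C             6.594       4.396      -6.594
  E             14.22        8.27       1.418
  solve Keq expr → x = -2.198; check Q = 1.4510e-05
Then remove 3.007 M of D.
Step 2:
                    E           D           X
  I             14.22       5.263       1.418
  C             0.317      0.2113      -0.317
  E             14.53       5.474       1.101
  solve Keq expr → x = -0.1057; check Q = 1.4510e-05

Direction: reverse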